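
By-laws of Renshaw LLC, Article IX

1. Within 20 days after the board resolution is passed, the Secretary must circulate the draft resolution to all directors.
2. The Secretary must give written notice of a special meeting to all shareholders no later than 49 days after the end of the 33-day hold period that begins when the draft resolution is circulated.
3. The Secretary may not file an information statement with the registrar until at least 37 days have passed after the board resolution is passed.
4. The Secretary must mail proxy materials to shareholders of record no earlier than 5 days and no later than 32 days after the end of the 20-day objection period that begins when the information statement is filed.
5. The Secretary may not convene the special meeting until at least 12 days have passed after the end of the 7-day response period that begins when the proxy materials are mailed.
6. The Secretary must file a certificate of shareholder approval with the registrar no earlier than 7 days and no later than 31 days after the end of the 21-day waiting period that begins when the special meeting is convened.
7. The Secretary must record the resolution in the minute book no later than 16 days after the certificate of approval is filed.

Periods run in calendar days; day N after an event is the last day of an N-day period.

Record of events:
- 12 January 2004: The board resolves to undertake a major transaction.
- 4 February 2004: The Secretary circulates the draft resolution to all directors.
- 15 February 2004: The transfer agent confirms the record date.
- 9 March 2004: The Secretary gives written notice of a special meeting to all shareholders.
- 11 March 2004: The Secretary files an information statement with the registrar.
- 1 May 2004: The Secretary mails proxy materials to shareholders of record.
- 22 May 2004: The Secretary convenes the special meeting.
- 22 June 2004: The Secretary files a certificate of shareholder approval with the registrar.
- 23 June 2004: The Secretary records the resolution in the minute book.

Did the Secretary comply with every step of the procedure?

(1) due by 12 January 2004 + 20 days = 1 February 2004; not done until 4 February 2004, 3 days after the deadline.

No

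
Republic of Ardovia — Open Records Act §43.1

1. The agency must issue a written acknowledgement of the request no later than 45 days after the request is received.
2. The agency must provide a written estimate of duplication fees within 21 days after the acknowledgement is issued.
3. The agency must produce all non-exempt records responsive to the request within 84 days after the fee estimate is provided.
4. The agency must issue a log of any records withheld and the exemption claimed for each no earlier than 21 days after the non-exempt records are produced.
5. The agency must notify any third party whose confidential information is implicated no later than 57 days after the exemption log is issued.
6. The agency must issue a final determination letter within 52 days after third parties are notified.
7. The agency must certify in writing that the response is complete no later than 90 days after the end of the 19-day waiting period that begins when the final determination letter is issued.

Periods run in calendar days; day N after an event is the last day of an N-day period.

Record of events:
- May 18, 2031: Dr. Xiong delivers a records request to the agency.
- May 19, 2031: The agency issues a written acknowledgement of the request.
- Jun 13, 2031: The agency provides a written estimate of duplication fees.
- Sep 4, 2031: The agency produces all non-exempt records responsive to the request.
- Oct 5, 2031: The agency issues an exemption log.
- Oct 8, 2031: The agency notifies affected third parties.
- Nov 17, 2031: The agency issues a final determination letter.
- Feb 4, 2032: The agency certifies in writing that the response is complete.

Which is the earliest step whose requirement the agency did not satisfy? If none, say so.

(1) due by May 18, 2031 + 45 days = Jul 2, 2031; done May 19, 2031 — timely.
(2) due by May 19, 2031 + 21 days = Jun 9, 2031; done Jun 13, 2031 — 4 days late.

Step 2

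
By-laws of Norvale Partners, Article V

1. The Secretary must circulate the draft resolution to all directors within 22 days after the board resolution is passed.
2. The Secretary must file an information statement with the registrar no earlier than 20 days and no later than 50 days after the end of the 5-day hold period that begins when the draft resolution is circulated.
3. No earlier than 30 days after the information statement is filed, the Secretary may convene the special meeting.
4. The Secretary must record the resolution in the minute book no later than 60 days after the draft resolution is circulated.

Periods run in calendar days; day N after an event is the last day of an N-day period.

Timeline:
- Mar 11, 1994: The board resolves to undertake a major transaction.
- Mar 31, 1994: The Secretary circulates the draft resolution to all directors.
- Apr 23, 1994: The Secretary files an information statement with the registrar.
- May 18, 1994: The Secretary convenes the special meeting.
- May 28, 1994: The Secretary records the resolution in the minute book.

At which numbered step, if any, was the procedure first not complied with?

Step 2

Step 1 — counting 22 days from Mar 11, 1994 (when the board resolution is passed) gives a deadline of Apr 2, 1994; Mar 31, 1994 is within that limit.
Step 2 — 20 and 50 days from Apr 5, 1994 (end of the 5-day hold period, which began when the draft resolution is circulated on Mar 31, 1994) are Apr 25, 1994 and May 25, 1994 respectively; done Apr 23, 1994 — 2 days before the window opened.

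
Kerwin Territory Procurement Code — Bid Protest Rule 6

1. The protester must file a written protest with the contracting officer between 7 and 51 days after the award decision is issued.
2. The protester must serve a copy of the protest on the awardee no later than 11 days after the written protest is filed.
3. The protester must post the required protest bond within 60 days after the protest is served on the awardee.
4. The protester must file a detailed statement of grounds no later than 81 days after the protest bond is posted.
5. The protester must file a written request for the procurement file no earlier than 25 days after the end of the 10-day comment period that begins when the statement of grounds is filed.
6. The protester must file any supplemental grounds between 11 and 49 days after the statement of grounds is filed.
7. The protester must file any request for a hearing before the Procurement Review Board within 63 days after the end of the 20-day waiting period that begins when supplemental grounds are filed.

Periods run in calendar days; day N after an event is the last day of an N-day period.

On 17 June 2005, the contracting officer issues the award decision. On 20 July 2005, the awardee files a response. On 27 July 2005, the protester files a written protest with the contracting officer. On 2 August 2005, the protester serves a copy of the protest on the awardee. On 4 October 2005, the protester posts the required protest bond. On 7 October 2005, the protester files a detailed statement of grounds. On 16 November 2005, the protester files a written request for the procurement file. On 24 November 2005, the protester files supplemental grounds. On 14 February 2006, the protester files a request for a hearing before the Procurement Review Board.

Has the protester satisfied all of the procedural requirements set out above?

No

Step 1: the window is 7–51 days after 17 June 2005 (when the award decision is issued), so 24 June 2005 through 7 August 2005; 27 July 2005 falls inside that range.
Step 2: 11 days after 27 July 2005 (when the written protest is filed) is 7 August 2005; completed 2 August 2005, before the deadline.
Step 3: 60 days after 2 August 2005 (when the protest is served on the awardee) is 1 October 2005; not done until 4 October 2005, 3 days after the deadline.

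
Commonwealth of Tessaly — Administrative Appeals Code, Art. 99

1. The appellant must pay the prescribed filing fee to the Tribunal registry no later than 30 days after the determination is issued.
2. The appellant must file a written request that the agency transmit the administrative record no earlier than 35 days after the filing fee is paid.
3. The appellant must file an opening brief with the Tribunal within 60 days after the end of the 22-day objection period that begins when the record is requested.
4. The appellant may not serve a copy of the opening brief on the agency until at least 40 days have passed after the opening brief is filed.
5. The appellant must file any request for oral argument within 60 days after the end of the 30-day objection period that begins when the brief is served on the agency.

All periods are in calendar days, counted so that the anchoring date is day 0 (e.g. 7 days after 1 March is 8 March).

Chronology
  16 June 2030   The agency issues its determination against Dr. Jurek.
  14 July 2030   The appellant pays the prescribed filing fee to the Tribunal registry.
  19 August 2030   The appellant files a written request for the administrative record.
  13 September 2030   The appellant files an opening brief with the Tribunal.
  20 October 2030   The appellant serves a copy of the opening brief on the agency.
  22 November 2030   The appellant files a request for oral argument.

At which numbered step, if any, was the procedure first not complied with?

Step 4

Step 1: 30 days after 16 June 2030 (when the determination is issued) is 16 July 2030; done 14 July 2030 — timely.
Step 2: the earliest permitted date is 35 days after 14 July 2030 (when the filing fee is paid), i.e. 18 August 2030; done 19 August 2030 — permitted.
Step 3: 60 days after 10 September 2030 (end of the 22-day objection period, which began when the record is requested on 19 August 2030) is 9 November 2030; completed 13 September 2030, before the deadline.
Step 4: the earliest permitted date is 40 days after 13 September 2030 (when the opening brief is filed), i.e. 23 October 2030; acted on 20 October 2030, 3 days prematurely.
Later steps need not be reached.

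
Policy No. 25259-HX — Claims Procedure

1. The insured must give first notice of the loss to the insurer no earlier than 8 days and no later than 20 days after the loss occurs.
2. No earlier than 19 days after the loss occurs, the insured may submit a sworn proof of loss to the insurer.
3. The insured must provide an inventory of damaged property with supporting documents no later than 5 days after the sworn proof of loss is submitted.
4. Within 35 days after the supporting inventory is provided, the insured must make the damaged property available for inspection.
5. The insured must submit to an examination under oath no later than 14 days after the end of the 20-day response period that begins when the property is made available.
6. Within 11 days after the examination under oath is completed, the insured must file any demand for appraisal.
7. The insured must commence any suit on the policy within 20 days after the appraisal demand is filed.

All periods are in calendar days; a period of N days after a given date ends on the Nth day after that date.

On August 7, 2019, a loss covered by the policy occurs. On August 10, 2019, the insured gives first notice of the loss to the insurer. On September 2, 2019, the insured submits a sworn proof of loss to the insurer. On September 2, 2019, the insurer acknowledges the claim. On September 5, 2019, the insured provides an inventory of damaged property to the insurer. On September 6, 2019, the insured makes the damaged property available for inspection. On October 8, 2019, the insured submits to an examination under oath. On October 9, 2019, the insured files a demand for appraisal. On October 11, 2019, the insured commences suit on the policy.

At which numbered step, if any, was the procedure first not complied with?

Step 1

(1) the permitted window runs from August 7, 2019 + 8 = August 15, 2019 to August 7, 2019 + 20 = August 27, 2019; August 10, 2019 is 5 days too early.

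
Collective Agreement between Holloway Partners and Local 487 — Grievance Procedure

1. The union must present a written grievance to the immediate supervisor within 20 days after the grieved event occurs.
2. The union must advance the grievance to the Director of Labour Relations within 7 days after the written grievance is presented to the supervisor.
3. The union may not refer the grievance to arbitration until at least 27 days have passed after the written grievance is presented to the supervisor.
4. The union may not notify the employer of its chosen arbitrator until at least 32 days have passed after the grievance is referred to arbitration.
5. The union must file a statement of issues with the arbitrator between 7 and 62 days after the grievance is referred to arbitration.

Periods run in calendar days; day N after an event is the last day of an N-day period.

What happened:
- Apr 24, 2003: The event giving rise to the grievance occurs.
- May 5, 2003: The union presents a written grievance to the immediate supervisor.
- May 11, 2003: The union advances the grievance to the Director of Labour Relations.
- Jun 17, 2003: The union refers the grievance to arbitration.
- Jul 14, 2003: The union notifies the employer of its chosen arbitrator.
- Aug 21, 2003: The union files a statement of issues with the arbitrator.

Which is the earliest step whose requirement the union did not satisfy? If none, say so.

Step 4

Step 1: 20 days after Apr 24, 2003 (when the grieved event occurs) is May 14, 2003; completed May 5, 2003, before the deadline.
Step 2: 7 days after May 5, 2003 (when the written grievance is presented to the supervisor) is May 12, 2003; completed May 11, 2003, before the deadline.
Step 3: the earliest permitted date is 27 days after May 5, 2003 (when the written grievance is presented to the supervisor), i.e. Jun 1, 2003; done Jun 17, 2003 — permitted.
Step 4: the earliest permitted date is 32 days after Jun 17, 2003 (when the grievance is referred to arbitration), i.e. Jul 19, 2003; Jul 14, 2003 is 5 days before the earliest permitted date.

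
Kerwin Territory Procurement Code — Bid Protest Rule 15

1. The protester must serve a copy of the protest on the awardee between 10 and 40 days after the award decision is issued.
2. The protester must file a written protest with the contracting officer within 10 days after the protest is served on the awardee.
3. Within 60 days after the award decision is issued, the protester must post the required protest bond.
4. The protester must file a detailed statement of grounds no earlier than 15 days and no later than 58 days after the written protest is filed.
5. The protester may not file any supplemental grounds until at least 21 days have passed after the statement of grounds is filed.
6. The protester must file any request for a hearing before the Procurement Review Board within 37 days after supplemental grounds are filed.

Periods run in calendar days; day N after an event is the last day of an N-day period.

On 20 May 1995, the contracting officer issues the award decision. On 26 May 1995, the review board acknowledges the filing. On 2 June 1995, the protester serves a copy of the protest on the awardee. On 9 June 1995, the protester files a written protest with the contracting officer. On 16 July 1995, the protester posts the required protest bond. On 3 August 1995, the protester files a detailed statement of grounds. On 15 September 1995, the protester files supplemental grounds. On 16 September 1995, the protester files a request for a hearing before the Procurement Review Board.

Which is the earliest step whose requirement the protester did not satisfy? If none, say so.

(1) the permitted window runs from 20 May 1995 + 10 = 30 May 1995 to 20 May 1995 + 40 = 29 June 1995; 2 June 1995 falls inside that range.
(2) due by 2 June 1995 + 10 days = 12 June 1995; completed 9 June 1995, before the deadline.
(3) due by 20 May 1995 + 60 days = 19 July 1995; 16 July 1995 is within that limit.
(4) the permitted window runs from 9 June 1995 + 15 = 24 June 1995 to 9 June 1995 + 58 = 6 August 1995; done 3 August 1995, which is between those dates.
(5) permitted from 3 August 1995 + 21 days = 24 August 1995 onward; done 15 September 1995, after the minimum wait.
(6) due by 15 September 1995 + 37 days = 22 October 1995; done 16 September 1995 — timely.

None — every step was satisfied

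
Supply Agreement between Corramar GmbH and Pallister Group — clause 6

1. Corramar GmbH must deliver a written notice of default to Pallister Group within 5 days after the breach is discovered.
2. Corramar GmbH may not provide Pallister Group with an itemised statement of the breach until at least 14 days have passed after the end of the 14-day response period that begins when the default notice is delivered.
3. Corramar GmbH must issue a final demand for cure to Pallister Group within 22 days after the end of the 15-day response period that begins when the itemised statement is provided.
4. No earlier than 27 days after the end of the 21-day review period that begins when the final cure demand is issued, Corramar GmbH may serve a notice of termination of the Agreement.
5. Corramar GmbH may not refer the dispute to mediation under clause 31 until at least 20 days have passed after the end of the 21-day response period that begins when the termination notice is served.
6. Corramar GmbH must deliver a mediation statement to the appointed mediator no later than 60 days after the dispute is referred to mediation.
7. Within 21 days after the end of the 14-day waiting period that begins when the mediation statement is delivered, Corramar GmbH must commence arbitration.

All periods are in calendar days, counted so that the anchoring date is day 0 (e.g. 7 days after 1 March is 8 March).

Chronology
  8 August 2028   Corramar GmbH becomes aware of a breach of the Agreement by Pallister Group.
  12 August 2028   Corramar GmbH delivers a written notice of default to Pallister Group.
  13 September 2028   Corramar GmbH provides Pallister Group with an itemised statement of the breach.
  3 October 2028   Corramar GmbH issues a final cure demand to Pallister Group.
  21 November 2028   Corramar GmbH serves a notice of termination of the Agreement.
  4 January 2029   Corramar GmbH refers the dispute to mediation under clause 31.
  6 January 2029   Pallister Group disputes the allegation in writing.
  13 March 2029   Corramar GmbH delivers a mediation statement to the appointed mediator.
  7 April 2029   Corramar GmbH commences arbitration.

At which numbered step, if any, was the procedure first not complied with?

Step 6

(1) due by 8 August 2028 + 5 days = 13 August 2028; done 12 August 2028 — timely.
(2) permitted from 26 August 2028 + 14 days = 9 September 2028 onward; 13 September 2028 is on or after that date.
(3) due by 28 September 2028 + 22 days = 20 October 2028; completed 3 October 2028, before the deadline.
(4) permitted from 24 October 2028 + 27 days = 20 November 2028 onward; done 21 November 2028, after the minimum wait.
(5) permitted from 12 December 2028 + 20 days = 1 January 2029 onward; done 4 January 2029 — permitted.
(6) due by 4 January 2029 + 60 days = 5 March 2029; done 13 March 2029 — 8 days late.
The analysis stops there.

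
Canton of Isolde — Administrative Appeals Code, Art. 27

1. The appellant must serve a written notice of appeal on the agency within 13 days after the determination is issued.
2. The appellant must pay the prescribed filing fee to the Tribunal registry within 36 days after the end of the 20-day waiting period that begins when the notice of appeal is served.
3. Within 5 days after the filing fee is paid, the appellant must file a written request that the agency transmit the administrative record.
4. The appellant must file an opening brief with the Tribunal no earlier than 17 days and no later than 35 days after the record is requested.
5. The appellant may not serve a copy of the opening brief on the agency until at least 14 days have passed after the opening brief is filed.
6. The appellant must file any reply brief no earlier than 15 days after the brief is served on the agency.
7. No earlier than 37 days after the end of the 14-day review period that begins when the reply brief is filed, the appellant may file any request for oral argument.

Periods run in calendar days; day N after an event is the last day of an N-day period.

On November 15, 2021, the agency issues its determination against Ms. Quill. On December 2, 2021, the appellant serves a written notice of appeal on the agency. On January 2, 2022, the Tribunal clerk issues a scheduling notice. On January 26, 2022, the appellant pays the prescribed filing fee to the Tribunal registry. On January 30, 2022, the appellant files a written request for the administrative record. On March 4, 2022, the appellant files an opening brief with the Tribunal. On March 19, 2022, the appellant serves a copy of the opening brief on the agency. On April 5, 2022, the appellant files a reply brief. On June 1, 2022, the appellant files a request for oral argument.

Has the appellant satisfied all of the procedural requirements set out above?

Step 1 — counting 13 days from November 15, 2021 (when the determination is issued) gives a deadline of November 28, 2021; December 2, 2021 misses that deadline by 4 days.
No need to go further; step 1 was not satisfied.

No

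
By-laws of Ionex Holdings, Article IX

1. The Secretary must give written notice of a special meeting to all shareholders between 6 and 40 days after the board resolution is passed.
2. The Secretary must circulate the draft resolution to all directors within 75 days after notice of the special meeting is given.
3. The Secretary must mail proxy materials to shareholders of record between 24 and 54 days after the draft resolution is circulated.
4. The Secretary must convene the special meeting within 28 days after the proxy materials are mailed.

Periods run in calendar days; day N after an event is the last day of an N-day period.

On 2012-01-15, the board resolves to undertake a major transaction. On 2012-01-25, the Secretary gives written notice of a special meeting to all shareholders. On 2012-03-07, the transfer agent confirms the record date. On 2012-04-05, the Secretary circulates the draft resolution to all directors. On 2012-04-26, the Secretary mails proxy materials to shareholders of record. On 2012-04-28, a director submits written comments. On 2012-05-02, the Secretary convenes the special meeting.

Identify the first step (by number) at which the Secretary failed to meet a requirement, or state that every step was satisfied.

Step 3

Step 1: the window is 6–40 days after 2012-01-15 (when the board resolution is passed), so 2012-01-21 through 2012-02-24; done 2012-01-25 — within the window.
Step 2: 75 days after 2012-01-25 (when notice of the special meeting is given) is 2012-04-09; 2012-04-05 is within that limit.
Step 3: the window is 24–54 days after 2012-04-05 (when the draft resolution is circulated), so 2012-04-29 through 2012-05-29; 2012-04-26 is 3 days too early.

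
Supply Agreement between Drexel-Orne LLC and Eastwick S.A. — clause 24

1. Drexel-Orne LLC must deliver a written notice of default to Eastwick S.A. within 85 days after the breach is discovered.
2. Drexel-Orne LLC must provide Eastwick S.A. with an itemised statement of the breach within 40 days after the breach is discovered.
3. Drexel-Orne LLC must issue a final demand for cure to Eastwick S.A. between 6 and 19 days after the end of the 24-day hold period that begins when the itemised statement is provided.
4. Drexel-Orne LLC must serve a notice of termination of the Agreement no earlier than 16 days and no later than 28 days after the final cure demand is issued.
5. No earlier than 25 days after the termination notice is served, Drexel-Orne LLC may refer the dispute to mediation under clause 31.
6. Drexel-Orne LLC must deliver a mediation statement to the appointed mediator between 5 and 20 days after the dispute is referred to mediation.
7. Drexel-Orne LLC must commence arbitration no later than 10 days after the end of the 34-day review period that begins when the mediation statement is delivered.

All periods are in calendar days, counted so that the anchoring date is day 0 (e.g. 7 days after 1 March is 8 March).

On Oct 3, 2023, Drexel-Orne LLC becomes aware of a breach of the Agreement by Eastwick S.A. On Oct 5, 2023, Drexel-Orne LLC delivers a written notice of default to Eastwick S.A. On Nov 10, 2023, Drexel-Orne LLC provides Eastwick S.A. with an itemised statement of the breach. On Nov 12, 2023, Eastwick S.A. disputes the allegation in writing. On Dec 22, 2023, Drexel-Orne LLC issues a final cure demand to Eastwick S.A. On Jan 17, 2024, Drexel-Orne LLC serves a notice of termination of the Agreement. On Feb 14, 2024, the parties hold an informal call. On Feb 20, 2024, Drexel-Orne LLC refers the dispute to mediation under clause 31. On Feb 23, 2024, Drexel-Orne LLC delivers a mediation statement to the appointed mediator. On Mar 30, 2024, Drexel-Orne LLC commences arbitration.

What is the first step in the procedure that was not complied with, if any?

Step 1 — counting 85 days from Oct 3, 2023 (when the breach is discovered) gives a deadline of Dec 27, 2023; Oct 5, 2023 is within that limit.
Step 2 — counting 40 days from Oct 3, 2023 (when the breach is discovered) gives a deadline of Nov 12, 2023; done Nov 10, 2023 — timely.
Step 3 — 6 and 19 days from Dec 4, 2023 (end of the 24-day hold period, which began when the itemised statement is provided on Nov 10, 2023) are Dec 10, 2023 and Dec 23, 2023 respectively; done Dec 22, 2023, which is between those dates.
Step 4 — 16 and 28 days from Dec 22, 2023 (when the final cure demand is issued) are Jan 7, 2024 and Jan 19, 2024 respectively; done Jan 17, 2024, which is between those dates.
Step 5 — must wait 25 days from Jan 17, 2024 (when the termination notice is served), so not before Feb 11, 2024; done Feb 20, 2024 — permitted.
Step 6 — 5 and 20 days from Feb 20, 2024 (when the dispute is referred to mediation) are Feb 25, 2024 and Mar 11, 2024 respectively; done Feb 23, 2024 — 2 days before the window opened.

Step 6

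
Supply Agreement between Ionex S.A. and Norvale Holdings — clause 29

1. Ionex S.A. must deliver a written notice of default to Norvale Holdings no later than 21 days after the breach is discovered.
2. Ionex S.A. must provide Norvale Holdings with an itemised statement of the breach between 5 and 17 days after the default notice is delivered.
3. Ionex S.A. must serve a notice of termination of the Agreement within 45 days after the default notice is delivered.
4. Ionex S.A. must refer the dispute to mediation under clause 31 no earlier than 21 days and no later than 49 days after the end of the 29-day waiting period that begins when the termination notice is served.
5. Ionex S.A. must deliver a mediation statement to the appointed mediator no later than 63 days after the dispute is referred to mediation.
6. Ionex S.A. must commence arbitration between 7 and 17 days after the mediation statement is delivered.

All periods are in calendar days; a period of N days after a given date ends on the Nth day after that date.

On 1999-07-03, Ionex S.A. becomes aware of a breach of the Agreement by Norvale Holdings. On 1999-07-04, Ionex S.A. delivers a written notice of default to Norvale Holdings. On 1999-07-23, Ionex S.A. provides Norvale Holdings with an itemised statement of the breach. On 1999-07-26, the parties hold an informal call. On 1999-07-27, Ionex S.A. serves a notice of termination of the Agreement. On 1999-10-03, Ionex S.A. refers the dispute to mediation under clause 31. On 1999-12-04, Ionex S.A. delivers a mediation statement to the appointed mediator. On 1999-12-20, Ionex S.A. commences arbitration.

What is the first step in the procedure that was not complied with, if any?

Step 2

Step 1 — counting 21 days from 1999-07-03 (when the breach is discovered) gives a deadline of 1999-07-24; 1999-07-04 is within that limit.
Step 2 — 5 and 17 days from 1999-07-04 (when the default notice is delivered) are 1999-07-09 and 1999-07-21 respectively; done 1999-07-23 — 2 days after the window closed.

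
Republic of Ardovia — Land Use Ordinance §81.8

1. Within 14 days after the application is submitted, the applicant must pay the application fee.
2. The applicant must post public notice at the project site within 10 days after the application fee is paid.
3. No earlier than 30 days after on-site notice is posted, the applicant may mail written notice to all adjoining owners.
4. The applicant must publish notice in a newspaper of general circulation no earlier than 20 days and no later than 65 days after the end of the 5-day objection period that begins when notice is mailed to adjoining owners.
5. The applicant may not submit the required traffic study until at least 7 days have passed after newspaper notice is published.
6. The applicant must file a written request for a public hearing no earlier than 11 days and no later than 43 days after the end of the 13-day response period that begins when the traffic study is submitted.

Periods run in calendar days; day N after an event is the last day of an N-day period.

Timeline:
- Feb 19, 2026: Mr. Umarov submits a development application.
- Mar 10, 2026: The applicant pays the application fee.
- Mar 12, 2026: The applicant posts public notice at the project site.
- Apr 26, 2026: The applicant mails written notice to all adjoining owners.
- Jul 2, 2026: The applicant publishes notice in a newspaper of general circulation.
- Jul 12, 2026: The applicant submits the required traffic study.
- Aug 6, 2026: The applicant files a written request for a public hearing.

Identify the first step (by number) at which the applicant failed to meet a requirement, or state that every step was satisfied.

Step 1

Step 1: 14 days after Feb 19, 2026 (when the application is submitted) is Mar 5, 2026; Mar 10, 2026 misses that deadline by 5 days.
No need to go further; step 1 was not satisfied.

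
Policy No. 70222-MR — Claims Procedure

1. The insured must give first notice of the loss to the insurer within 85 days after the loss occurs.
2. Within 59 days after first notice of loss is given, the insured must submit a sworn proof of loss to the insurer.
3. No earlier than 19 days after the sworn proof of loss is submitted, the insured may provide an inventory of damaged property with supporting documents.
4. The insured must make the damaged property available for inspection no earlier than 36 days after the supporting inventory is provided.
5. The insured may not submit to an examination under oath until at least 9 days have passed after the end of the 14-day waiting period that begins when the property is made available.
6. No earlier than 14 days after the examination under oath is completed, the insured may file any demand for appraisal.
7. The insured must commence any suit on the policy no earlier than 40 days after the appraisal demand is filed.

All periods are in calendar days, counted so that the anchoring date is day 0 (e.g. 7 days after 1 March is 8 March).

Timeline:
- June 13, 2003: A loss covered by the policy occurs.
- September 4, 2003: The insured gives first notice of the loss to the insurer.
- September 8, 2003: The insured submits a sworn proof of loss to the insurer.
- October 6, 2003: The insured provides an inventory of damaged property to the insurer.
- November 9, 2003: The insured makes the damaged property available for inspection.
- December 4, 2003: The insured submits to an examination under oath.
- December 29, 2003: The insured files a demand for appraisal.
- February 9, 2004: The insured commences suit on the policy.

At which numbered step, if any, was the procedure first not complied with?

Step 1 — counting 85 days from June 13, 2003 (when the loss occurs) gives a deadline of September 6, 2003; September 4, 2003 is within that limit.
Step 2 — counting 59 days from September 4, 2003 (when first notice of loss is given) gives a deadline of November 2, 2003; September 8, 2003 is within that limit.
Step 3 — must wait 19 days from September 8, 2003 (when the sworn proof of loss is submitted), so not before September 27, 2003; October 6, 2003 is on or after that date.
Step 4 — must wait 36 days from October 6, 2003 (when the supporting inventory is provided), so not before November 11, 2003; November 9, 2003 is 2 days before the earliest permitted date.

Step 4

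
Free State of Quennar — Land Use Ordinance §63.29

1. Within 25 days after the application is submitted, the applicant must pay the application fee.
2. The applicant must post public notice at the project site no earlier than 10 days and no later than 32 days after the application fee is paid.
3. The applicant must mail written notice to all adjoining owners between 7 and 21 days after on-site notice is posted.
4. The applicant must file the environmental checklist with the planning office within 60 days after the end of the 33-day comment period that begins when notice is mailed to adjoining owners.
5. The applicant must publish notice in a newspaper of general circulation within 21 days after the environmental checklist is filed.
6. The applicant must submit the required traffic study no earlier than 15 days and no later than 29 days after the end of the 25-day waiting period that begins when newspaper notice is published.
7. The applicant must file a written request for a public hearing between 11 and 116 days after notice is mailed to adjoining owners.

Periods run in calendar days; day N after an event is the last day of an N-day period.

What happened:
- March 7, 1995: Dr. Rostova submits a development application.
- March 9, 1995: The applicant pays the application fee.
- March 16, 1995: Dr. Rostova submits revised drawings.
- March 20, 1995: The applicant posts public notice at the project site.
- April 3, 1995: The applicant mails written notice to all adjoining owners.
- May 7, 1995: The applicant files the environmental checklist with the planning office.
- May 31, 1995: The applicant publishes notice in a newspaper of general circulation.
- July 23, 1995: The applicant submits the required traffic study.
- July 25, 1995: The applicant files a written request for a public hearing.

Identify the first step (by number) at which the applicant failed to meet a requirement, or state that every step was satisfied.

Step 5

Step 1: 25 days after March 7, 1995 (when the application is submitted) is April 1, 1995; done March 9, 1995 — timely.
Step 2: the window is 10–32 days after March 9, 1995 (when the application fee is paid), so March 19, 1995 through April 10, 1995; done March 20, 1995, which is between those dates.
Step 3: the window is 7–21 days after March 20, 1995 (when on-site notice is posted), so March 27, 1995 through April 10, 1995; done April 3, 1995, which is between those dates.
Step 4: 60 days after May 6, 1995 (end of the 33-day comment period, which began when notice is mailed to adjoining owners on April 3, 1995) is July 5, 1995; done May 7, 1995 — timely.
Step 5: 21 days after May 7, 1995 (when the environmental checklist is filed) is May 28, 1995; done May 31, 1995 — 3 days late.
Later steps need not be reached.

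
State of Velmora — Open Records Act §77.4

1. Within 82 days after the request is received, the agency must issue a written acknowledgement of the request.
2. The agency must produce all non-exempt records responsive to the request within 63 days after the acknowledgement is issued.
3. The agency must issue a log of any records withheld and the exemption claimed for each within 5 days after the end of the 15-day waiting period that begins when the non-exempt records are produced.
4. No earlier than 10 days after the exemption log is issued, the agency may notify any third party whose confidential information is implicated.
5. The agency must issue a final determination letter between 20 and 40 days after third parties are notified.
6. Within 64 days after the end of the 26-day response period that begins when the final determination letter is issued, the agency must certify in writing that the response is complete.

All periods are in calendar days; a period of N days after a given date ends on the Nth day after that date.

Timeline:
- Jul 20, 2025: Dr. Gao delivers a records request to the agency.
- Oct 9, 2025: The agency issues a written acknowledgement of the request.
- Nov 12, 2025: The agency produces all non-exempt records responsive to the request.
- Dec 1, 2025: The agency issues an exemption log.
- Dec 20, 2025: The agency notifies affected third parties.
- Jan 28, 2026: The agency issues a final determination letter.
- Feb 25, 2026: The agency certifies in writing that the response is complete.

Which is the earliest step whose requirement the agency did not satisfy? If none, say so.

None — every step was satisfied

Step 1 — counting 82 days from Jul 20, 2025 (when the request is received) gives a deadline of Oct 10, 2025; Oct 9, 2025 is within that limit.
Step 2 — counting 63 days from Oct 9, 2025 (when the acknowledgement is issued) gives a deadline of Dec 11, 2025; Nov 12, 2025 is within that limit.
Step 3 — counting 5 days from Nov 27, 2025 (end of the 15-day waiting period, which began when the non-exempt records are produced on Nov 12, 2025) gives a deadline of Dec 2, 2025; completed Dec 1, 2025, before the deadline.
Step 4 — must wait 10 days from Dec 1, 2025 (when the exemption log is issued), so not before Dec 11, 2025; done Dec 20, 2025, after the minimum wait.
Step 5 — 20 and 40 days from Dec 20, 2025 (when third parties are notified) are Jan 9, 2026 and Jan 29, 2026 respectively; done Jan 28, 2026 — within the window.
Step 6 — counting 64 days from Feb 23, 2026 (end of the 26-day response period, which began when the final determination letter is issued on Jan 28, 2026) gives a deadline of Apr 28, 2026; completed Feb 25, 2026, before the deadline.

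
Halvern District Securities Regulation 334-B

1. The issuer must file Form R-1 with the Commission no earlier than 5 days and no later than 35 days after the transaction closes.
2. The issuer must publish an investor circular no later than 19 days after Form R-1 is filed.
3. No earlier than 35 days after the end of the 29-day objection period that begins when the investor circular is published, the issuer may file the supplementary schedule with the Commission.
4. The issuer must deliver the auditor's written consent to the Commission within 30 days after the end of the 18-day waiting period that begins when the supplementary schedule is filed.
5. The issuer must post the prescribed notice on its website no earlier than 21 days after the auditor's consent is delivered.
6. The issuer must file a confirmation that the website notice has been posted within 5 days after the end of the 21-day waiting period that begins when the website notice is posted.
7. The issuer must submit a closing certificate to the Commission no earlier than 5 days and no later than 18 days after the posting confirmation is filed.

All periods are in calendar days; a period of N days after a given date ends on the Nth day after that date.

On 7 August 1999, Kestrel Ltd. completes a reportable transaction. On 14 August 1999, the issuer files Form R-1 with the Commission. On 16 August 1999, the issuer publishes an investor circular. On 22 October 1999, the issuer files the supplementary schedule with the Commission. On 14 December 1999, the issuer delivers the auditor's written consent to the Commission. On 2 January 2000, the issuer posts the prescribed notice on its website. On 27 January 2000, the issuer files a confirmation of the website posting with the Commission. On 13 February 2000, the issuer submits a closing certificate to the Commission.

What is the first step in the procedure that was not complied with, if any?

Step 4

Step 1 — 5 and 35 days from 7 August 1999 (when the transaction closes) are 12 August 1999 and 11 September 1999 respectively; 14 August 1999 falls inside that range.
Step 2 — counting 19 days from 14 August 1999 (when Form R-1 is filed) gives a deadline of 2 September 1999; completed 16 August 1999, before the deadline.
Step 3 — must wait 35 days from 14 September 1999 (end of the 29-day objection period, which began when the investor circular is published on 16 August 1999), so not before 19 October 1999; done 22 October 1999 — permitted.
Step 4 — counting 30 days from 9 November 1999 (end of the 18-day waiting period, which began when the supplementary schedule is filed on 22 October 1999) gives a deadline of 9 December 1999; done 14 December 1999 — 5 days late.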